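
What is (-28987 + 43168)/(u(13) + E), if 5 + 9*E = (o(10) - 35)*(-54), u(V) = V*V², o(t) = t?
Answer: 127629/21118 ≈ 6.0436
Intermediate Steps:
u(V) = V³
E = 1345/9 (E = -5/9 + ((10 - 35)*(-54))/9 = -5/9 + (-25*(-54))/9 = -5/9 + (⅑)*1350 = -5/9 + 150 = 1345/9 ≈ 149.44)
(-28987 + 43168)/(u(13) + E) = (-28987 + 43168)/(13³ + 1345/9) = 14181/(2197 + 1345/9) = 14181/(21118/9) = 14181*(9/21118) = 127629/21118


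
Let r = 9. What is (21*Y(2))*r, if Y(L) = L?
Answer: 378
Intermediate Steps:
(21*Y(2))*r = (21*2)*9 = 42*9 = 378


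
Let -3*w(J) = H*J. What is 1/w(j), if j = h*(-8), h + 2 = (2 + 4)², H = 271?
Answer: 3/73712 ≈ 4.0699e-5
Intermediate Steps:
h = 34 (h = -2 + (2 + 4)² = -2 + 6² = -2 + 36 = 34)
j = -272 (j = 34*(-8) = -272)
w(J) = -271*J/3
1/w(j) = 1/(-271/3*(-272)) = 1/(73712/3) = 3/73712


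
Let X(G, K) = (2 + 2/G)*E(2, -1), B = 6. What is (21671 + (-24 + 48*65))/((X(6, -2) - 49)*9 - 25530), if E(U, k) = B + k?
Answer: -24767/25866 ≈ -0.95751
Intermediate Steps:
E(U, k) = 6 + k
X(G, K) = 10 + 10/G (X(G, K) = (2 + 2/G)*(6 - 1) = (2 + 2/G)*5 = 10 + 10/G)
(21671 + (-24 + 48*65))/((X(6, -2) - 49)*9 - 25530) = (21671 + (-24 + 48*65))/(((10 + 10/6) - 49)*9 - 25530) = (21671 + (-24 + 3120))/(((10 + 10*(⅙)) - 49)*9 - 25530) = (21671 + 3096)/(((10 + 5/3) - 49)*9 - 25530) = 24767/((35/3 - 49)*9 - 25530) = 24767/(-112/3*9 - 25530) = 24767/(-336 - 25530) = 24767/(-25866) = 24767*(-1/25866) = -24767/25866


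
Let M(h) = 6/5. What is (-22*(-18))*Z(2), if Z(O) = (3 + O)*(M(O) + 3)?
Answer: 8316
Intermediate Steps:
M(h) = 6/5 (M(h) = 6*(⅕) = 6/5)
Z(O) = 63/5 + 21*O/5 (Z(O) = (3 + O)*(6/5 + 3) = (3 + O)*(21/5) = 63/5 + 21*O/5)
(-22*(-18))*Z(2) = (-22*(-18))*(63/5 + (21/5)*2) = 396*(63/5 + 42/5) = 396*21 = 8316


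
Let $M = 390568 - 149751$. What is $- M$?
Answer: $-240817$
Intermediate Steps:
$M = 240817$ ($M = 390568 - 149751 = 240817$)
$- M = \left(-1\right) 240817 = -240817$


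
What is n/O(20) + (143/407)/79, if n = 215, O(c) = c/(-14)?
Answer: -879797/5846 ≈ -150.50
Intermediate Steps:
O(c) = -c/14 (O(c) = c*(-1/14) = -c/14)
n/O(20) + (143/407)/79 = 215/((-1/14*20)) + (143/407)/79 = 215/(-10/7) + (143*(1/407))*(1/79) = 215*(-7/10) + (13/37)*(1/79) = -301/2 + 13/2923 = -879797/5846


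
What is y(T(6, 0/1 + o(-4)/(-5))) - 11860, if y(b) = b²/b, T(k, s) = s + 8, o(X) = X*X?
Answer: -59276/5 ≈ -11855.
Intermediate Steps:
o(X) = X²
T(k, s) = 8 + s
y(b) = b
y(T(6, 0/1 + o(-4)/(-5))) - 11860 = (8 + (0/1 + (-4)²/(-5))) - 11860 = (8 + (0*1 + 16*(-⅕))) - 11860 = (8 + (0 - 16/5)) - 11860 = (8 - 16/5) - 11860 = 24/5 - 11860 = -59276/5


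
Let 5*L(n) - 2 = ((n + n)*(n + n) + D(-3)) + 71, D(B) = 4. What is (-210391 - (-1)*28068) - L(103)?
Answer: -954128/5 ≈ -1.9083e+5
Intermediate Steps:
L(n) = 77/5 + 4*n**2/5 (L(n) = 2/5 + (((n + n)*(n + n) + 4) + 71)/5 = 2/5 + (((2*n)*(2*n) + 4) + 71)/5 = 2/5 + ((4*n**2 + 4) + 71)/5 = 2/5 + ((4 + 4*n**2) + 71)/5 = 2/5 + (75 + 4*n**2)/5 = 2/5 + (15 + 4*n**2/5) = 77/5 + 4*n**2/5)
(-210391 - (-1)*28068) - L(103) = (-210391 - (-1)*28068) - (77/5 + (4/5)*103**2) = (-210391 - 1*(-28068)) - (77/5 + (4/5)*10609) = (-210391 + 28068) - (77/5 + 42436/5) = -182323 - 1*42513/5 = -182323 - 42513/5 = -954128/5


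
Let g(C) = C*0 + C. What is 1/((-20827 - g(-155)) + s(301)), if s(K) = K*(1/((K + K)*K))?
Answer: -602/12444543 ≈ -4.8375e-5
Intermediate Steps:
g(C) = C (g(C) = 0 + C = C)
s(K) = 1/(2*K) (s(K) = K*(1/(((2*K))*K)) = K*((1/(2*K))/K) = K*(1/(2*K**2)) = 1/(2*K))
1/((-20827 - g(-155)) + s(301)) = 1/((-20827 - 1*(-155)) + (1/2)/301) = 1/((-20827 + 155) + (1/2)*(1/301)) = 1/(-20672 + 1/602) = 1/(-12444543/602) = -602/12444543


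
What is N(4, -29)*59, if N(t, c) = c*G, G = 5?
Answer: -8555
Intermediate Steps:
N(t, c) = 5*c (N(t, c) = c*5 = 5*c)
N(4, -29)*59 = (5*(-29))*59 = -145*59 = -8555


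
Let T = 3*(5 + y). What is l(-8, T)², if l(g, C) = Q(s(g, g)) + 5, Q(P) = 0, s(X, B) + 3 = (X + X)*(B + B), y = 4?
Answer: 25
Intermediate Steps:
s(X, B) = -3 + 4*B*X (s(X, B) = -3 + (X + X)*(B + B) = -3 + (2*X)*(2*B) = -3 + 4*B*X)
T = 27 (T = 3*(5 + 4) = 3*9 = 27)
l(g, C) = 5 (l(g, C) = 0 + 5 = 5)
l(-8, T)² = 5² = 25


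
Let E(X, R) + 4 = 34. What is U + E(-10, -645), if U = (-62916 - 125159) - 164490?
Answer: -352535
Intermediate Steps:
E(X, R) = 30 (E(X, R) = -4 + 34 = 30)
U = -352565 (U = -188075 - 164490 = -352565)
U + E(-10, -645) = -352565 + 30 = -352535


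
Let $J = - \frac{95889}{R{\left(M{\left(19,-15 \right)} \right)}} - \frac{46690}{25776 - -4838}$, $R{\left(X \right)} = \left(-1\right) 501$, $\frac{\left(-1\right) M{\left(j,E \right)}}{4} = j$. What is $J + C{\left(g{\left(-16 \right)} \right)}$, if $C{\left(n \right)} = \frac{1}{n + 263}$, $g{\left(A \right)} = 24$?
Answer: $\frac{139300596731}{733649203} \approx 189.87$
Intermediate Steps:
$M{\left(j,E \right)} = - 4 j$
$R{\left(X \right)} = -501$
$C{\left(n \right)} = \frac{1}{263 + n}$
$J = \frac{485359026}{2556269}$ ($J = - \frac{95889}{-501} - \frac{46690}{25776 - -4838} = \left(-95889\right) \left(- \frac{1}{501}\right) - \frac{46690}{25776 + 4838} = \frac{31963}{167} - \frac{46690}{30614} = \frac{31963}{167} - \frac{23345}{15307} = \frac{485359026}{2556269} \approx 189.87$)
$J + C{\left(g{\left(-16 \right)} \right)} = \frac{485359026}{2556269} + \frac{1}{263 + 24} = \frac{485359026}{2556269} + \frac{1}{287} = \frac{139300596731}{733649203}$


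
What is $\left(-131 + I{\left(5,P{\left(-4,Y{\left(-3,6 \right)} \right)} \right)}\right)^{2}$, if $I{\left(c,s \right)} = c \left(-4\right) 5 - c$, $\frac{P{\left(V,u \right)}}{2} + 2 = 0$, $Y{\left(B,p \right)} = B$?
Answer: $55696$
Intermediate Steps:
$P{\left(V,u \right)} = -4$ ($P{\left(V,u \right)} = -4 + 2 \cdot 0 = -4 + 0 = -4$)
$I{\left(c,s \right)} = - 21 c$ ($I{\left(c,s \right)} = - 4 c 5 - c = - 20 c - c = - 21 c$)
$\left(-131 + I{\left(5,P{\left(-4,Y{\left(-3,6 \right)} \right)} \right)}\right)^{2} = \left(-131 - 105\right)^{2} = \left(-236\right)^{2} = 55696$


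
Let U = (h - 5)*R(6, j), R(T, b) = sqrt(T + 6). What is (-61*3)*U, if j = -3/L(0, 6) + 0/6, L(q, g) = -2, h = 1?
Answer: 1464*sqrt(3) ≈ 2535.7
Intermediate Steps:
j = 3/2 (j = -3/(-2) + 0/6 = -3*(-1/2) + 0*(1/6) = 3/2 + 0 = 3/2 ≈ 1.5000)
R(T, b) = sqrt(6 + T)
U = -8*sqrt(3) (U = (1 - 5)*sqrt(6 + 6) = -8*sqrt(3) ≈ -13.856)
(-61*3)*U = (-61*3)*(-8*sqrt(3)) = -(-1464)*sqrt(3) = 1464*sqrt(3)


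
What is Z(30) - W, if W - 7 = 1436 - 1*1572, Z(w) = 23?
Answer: 152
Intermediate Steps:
W = -129 (W = 7 + (1436 - 1*1572) = 7 + (1436 - 1572) = 7 - 136 = -129)
Z(30) - W = 23 - 1*(-129) = 23 + 129 = 152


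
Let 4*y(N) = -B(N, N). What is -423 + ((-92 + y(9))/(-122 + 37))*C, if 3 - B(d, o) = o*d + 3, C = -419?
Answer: -264073/340 ≈ -776.69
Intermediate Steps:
B(d, o) = -d*o (B(d, o) = 3 - (o*d + 3) = 3 - (d*o + 3) = 3 - (3 + d*o) = 3 + (-3 - d*o) = -d*o)
y(N) = N**2/4 (y(N) = (-(-1)*N*N)/4 = (-(-1)*N**2)/4 = N**2/4)
-423 + ((-92 + y(9))/(-122 + 37))*C = -423 + ((-92 + (1/4)*9**2)/(-122 + 37))*(-419) = -423 + ((-92 + (1/4)*81)/(-85))*(-419) = -423 + ((-92 + 81/4)*(-1/85))*(-419) = -423 - 287/4*(-1/85)*(-419) = -423 + (287/340)*(-419) = -423 - 120253/340 = -264073/340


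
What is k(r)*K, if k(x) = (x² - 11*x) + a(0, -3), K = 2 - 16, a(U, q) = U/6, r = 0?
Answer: 0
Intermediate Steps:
a(U, q) = U/6 (a(U, q) = U*(⅙) = U/6)
K = -14
k(x) = x² - 11*x (k(x) = (x² - 11*x) + (⅙)*0 = (x² - 11*x) + 0 = x² - 11*x)
k(r)*K = (0*(-11 + 0))*(-14) = (0*(-11))*(-14) = 0*(-14) = 0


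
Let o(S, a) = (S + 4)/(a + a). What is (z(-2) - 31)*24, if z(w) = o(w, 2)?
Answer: -732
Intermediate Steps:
o(S, a) = (4 + S)/(2*a) (o(S, a) = (4 + S)/((2*a)) = (4 + S)*(1/(2*a)) = (4 + S)/(2*a))
z(w) = 1 + w/4 (z(w) = (½)*(4 + w)/2 = (½)*(½)*(4 + w) = 1 + w/4)
(z(-2) - 31)*24 = ((1 + (¼)*(-2)) - 31)*24 = ((1 - ½) - 31)*24 = (½ - 31)*24 = -61/2*24 = -732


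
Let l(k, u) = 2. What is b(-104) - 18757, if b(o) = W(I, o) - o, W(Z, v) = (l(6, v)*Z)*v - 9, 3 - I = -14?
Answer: -22198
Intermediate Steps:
I = 17 (I = 3 - 1*(-14) = 3 + 14 = 17)
W(Z, v) = -9 + 2*Z*v (W(Z, v) = (2*Z)*v - 9 = 2*Z*v - 9 = -9 + 2*Z*v)
b(o) = -9 + 33*o (b(o) = (-9 + 2*17*o) - o = (-9 + 34*o) - o = -9 + 33*o)
b(-104) - 18757 = (-9 + 33*(-104)) - 18757 = (-9 - 3432) - 18757 = -3441 - 18757 = -22198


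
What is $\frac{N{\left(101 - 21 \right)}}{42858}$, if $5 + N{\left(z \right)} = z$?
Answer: $\frac{25}{14286} \approx 0.00175$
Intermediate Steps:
$N{\left(z \right)} = -5 + z$
$\frac{N{\left(101 - 21 \right)}}{42858} = \frac{-5 + \left(101 - 21\right)}{42858} = \left(-5 + \left(101 - 21\right)\right) \frac{1}{42858} = \left(-5 + 80\right) \frac{1}{42858} = 75 \cdot \frac{1}{42858} = \frac{25}{14286}$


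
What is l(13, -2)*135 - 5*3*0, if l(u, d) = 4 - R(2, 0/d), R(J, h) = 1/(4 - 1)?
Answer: 495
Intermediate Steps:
R(J, h) = ⅓ (R(J, h) = 1/3 = ⅓)
l(u, d) = 11/3 (l(u, d) = 4 - 1*⅓ = 4 - ⅓ = 11/3)
l(13, -2)*135 - 5*3*0 = (11/3)*135 - 5*3*0 = 495 - 15*0 = 495 + 0 = 495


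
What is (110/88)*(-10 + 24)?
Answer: 35/2 ≈ 17.500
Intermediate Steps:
(110/88)*(-10 + 24) = (110*(1/88))*14 = (5/4)*14 = 35/2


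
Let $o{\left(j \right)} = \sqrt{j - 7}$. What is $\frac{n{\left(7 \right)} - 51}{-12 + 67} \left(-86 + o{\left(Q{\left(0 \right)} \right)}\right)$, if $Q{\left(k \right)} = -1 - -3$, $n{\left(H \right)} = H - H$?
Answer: $\frac{4386}{55} - \frac{51 i \sqrt{5}}{55} \approx 79.745 - 2.0734 i$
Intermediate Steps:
$n{\left(H \right)} = 0$
$Q{\left(k \right)} = 2$ ($Q{\left(k \right)} = -1 + 3 = 2$)
$o{\left(j \right)} = \sqrt{-7 + j}$
$\frac{n{\left(7 \right)} - 51}{-12 + 67} \left(-86 + o{\left(Q{\left(0 \right)} \right)}\right) = \frac{0 - 51}{-12 + 67} \left(-86 + \sqrt{-7 + 2}\right) = - \frac{51}{55} \left(-86 + \sqrt{-5}\right) = \left(-51\right) \frac{1}{55} \left(-86 + i \sqrt{5}\right) = - \frac{51 \left(-86 + i \sqrt{5}\right)}{55} = \frac{4386}{55} - \frac{51 i \sqrt{5}}{55}$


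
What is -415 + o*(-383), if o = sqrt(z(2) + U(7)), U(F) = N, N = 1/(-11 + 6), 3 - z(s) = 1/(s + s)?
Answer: -415 - 383*sqrt(255)/10 ≈ -1026.6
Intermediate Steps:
z(s) = 3 - 1/(2*s) (z(s) = 3 - 1/(s + s) = 3 - 1/(2*s))
N = -1/5 (N = 1/(-5) = -1/5 ≈ -0.20000)
U(F) = -1/5
o = sqrt(255)/10 (o = sqrt((3 - 1/2/2) - 1/5) = sqrt((3 - 1/2*1/2) - 1/5) = sqrt((3 - 1/4) - 1/5) = sqrt(11/4 - 1/5) = sqrt(51/20) = sqrt(255)/10 ≈ 1.5969)
-415 + o*(-383) = -415 + (sqrt(255)/10)*(-383) = -415 - 383*sqrt(255)/10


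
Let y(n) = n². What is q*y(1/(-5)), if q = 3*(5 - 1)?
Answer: 12/25 ≈ 0.48000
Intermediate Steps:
q = 12 (q = 3*4 = 12)
q*y(1/(-5)) = 12*(1/(-5))² = 12*(-⅕)² = 12*(1/25) = 12/25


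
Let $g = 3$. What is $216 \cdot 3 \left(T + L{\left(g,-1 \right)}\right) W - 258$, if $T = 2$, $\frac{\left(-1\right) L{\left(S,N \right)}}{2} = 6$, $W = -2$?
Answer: $12702$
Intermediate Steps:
$L{\left(S,N \right)} = -12$ ($L{\left(S,N \right)} = \left(-2\right) 6 = -12$)
$216 \cdot 3 \left(T + L{\left(g,-1 \right)}\right) W - 258 = 216 \cdot 3 \left(2 - 12\right) \left(-2\right) - 258 = 216 \cdot 3 \left(-10\right) \left(-2\right) - 258 = 216 \left(\left(-30\right) \left(-2\right)\right) - 258 = 216 \cdot 60 - 258 = 12960 - 258 = 12702$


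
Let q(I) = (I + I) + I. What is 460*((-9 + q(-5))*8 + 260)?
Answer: 31280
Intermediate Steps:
q(I) = 3*I (q(I) = 2*I + I = 3*I)
460*((-9 + q(-5))*8 + 260) = 460*((-9 + 3*(-5))*8 + 260) = 460*((-9 - 15)*8 + 260) = 460*(-24*8 + 260) = 460*(-192 + 260) = 460*68 = 31280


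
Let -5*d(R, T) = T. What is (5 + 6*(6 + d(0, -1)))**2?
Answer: 44521/25 ≈ 1780.8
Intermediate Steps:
d(R, T) = -T/5
(5 + 6*(6 + d(0, -1)))**2 = (5 + 6*(6 - 1/5*(-1)))**2 = (5 + 6*(6 + 1/5))**2 = (5 + 6*(31/5))**2 = (5 + 186/5)**2 = (211/5)**2 = 44521/25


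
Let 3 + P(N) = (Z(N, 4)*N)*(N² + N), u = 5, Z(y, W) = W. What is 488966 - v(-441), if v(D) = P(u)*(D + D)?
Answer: 1015520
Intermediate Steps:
P(N) = -3 + 4*N*(N + N²) (P(N) = -3 + (4*N)*(N² + N) = -3 + (4*N)*(N + N²) = -3 + 4*N*(N + N²))
v(D) = 1194*D (v(D) = (-3 + 4*5² + 4*5³)*(D + D) = (-3 + 4*25 + 4*125)*(2*D) = (-3 + 100 + 500)*(2*D) = 597*(2*D) = 1194*D)
488966 - v(-441) = 488966 - 1194*(-441) = 488966 - 1*(-526554) = 488966 + 526554 = 1015520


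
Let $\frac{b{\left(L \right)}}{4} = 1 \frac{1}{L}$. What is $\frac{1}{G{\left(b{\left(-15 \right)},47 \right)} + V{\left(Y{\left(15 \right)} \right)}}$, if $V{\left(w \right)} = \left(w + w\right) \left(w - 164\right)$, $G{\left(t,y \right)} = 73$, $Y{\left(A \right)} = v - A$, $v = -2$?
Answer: $\frac{1}{6227} \approx 0.00016059$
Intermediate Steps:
$b{\left(L \right)} = \frac{4}{L}$ ($b{\left(L \right)} = 4 \cdot 1 \frac{1}{L} = \frac{4}{L}$)
$Y{\left(A \right)} = -2 - A$
$V{\left(w \right)} = 2 w \left(-164 + w\right)$
$\frac{1}{G{\left(b{\left(-15 \right)},47 \right)} + V{\left(Y{\left(15 \right)} \right)}} = \frac{1}{73 + 2 \left(-2 - 15\right) \left(-164 - 17\right)} = \frac{1}{73 + 2 \left(-17\right) \left(-164 - 17\right)} = \frac{1}{73 + 2 \left(-17\right) \left(-181\right)} = \frac{1}{73 + 6154} = \frac{1}{6227}$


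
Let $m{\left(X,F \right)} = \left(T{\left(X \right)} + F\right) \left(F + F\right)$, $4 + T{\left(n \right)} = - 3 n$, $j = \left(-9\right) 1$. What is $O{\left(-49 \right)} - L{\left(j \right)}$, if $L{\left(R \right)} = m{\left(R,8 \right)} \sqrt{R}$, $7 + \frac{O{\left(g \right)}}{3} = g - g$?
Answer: $-21 - 1488 i \approx -21.0 - 1488.0 i$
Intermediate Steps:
$j = -9$
$T{\left(n \right)} = -4 - 3 n$
$O{\left(g \right)} = -21$ ($O{\left(g \right)} = -21 + 3 \left(g - g\right) = -21 + 3 \cdot 0 = -21 + 0 = -21$)
$m{\left(X,F \right)} = 2 F \left(-4 + F - 3 X\right)$ ($m{\left(X,F \right)} = \left(\left(-4 - 3 X\right) + F\right) \left(F + F\right) = \left(-4 + F - 3 X\right) 2 F = 2 F \left(-4 + F - 3 X\right)$)
$L{\left(R \right)} = \sqrt{R} \left(64 - 48 R\right)$ ($L{\left(R \right)} = 2 \cdot 8 \left(-4 + 8 - 3 R\right) \sqrt{R} = 2 \cdot 8 \left(4 - 3 R\right) \sqrt{R} = \left(64 - 48 R\right) \sqrt{R} = \sqrt{R} \left(64 - 48 R\right)$)
$O{\left(-49 \right)} - L{\left(j \right)} = -21 - \sqrt{-9} \left(64 - -432\right) = -21 - 3 i \left(64 + 432\right) = -21 - 3 i 496 = -21 - 1488 i$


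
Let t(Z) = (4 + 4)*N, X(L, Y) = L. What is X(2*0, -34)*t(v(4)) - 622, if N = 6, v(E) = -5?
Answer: -622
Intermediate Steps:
t(Z) = 48 (t(Z) = (4 + 4)*6 = 8*6 = 48)
X(2*0, -34)*t(v(4)) - 622 = (2*0)*48 - 622 = 0*48 - 622 = 0 - 622 = -622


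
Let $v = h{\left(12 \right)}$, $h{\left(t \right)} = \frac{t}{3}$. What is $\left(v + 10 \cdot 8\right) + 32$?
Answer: $116$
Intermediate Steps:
$h{\left(t \right)} = \frac{t}{3}$ ($h{\left(t \right)} = t \frac{1}{3} = \frac{t}{3}$)
$v = 4$ ($v = \frac{1}{3} \cdot 12 = 4$)
$\left(v + 10 \cdot 8\right) + 32 = \left(4 + 10 \cdot 8\right) + 32 = \left(4 + 80\right) + 32 = 84 + 32 = 116$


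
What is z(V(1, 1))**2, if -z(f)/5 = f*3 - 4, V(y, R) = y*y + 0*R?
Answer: 25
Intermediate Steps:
V(y, R) = y**2 (V(y, R) = y**2 + 0 = y**2)
z(f) = 20 - 15*f (z(f) = -5*(f*3 - 4) = -5*(3*f - 4) = -5*(-4 + 3*f) = 20 - 15*f)
z(V(1, 1))**2 = (20 - 15*1**2)**2 = (20 - 15*1)**2 = (20 - 15)**2 = 5**2 = 25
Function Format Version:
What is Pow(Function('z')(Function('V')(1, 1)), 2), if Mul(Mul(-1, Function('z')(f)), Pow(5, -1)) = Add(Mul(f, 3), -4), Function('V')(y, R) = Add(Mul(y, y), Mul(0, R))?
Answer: 25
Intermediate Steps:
Function('V')(y, R) = Pow(y, 2) (Function('V')(y, R) = Add(Pow(y, 2), 0) = Pow(y, 2))
Function('z')(f) = Add(20, Mul(-15, f)) (Function('z')(f) = Mul(-5, Add(Mul(f, 3), -4)) = Mul(-5, Add(Mul(3, f), -4)) = Mul(-5, Add(-4, Mul(3, f))) = Add(20, Mul(-15, f)))
Pow(Function('z')(Function('V')(1, 1)), 2) = Pow(Add(20, Mul(-15, Pow(1, 2))), 2) = Pow(Add(20, Mul(-15, 1)), 2) = Pow(Add(20, -15), 2) = Pow(5, 2) = 25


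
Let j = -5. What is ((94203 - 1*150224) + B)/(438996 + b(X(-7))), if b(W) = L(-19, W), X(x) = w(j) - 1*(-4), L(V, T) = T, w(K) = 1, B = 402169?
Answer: 346148/439001 ≈ 0.78849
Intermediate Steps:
X(x) = 5 (X(x) = 1 - 1*(-4) = 1 + 4 = 5)
b(W) = W
((94203 - 1*150224) + B)/(438996 + b(X(-7))) = ((94203 - 1*150224) + 402169)/(438996 + 5) = ((94203 - 150224) + 402169)/439001 = (-56021 + 402169)*(1/439001) = 346148*(1/439001) = 346148/439001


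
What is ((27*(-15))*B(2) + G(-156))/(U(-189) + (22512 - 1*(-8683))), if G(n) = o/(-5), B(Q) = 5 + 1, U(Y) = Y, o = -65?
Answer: -2417/31006 ≈ -0.077953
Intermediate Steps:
B(Q) = 6
G(n) = 13 (G(n) = -65/(-5) = -65*(-⅕) = 13)
((27*(-15))*B(2) + G(-156))/(U(-189) + (22512 - 1*(-8683))) = ((27*(-15))*6 + 13)/(-189 + (22512 - 1*(-8683))) = (-405*6 + 13)/(-189 + (22512 + 8683)) = (-2430 + 13)/(-189 + 31195) = -2417/31006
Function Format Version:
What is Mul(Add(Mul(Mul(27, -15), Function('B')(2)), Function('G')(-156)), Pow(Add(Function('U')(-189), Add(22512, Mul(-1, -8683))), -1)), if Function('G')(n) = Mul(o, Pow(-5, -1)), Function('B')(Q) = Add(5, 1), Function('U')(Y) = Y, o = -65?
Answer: Rational(-2417, 31006) ≈ -0.077953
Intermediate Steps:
Function('B')(Q) = 6
Function('G')(n) = 13 (Function('G')(n) = Mul(-65, Pow(-5, -1)) = Mul(-65, Rational(-1, 5)) = 13)
Mul(Add(Mul(Mul(27, -15), Function('B')(2)), Function('G')(-156)), Pow(Add(Function('U')(-189), Add(22512, Mul(-1, -8683))), -1)) = Mul(Add(Mul(Mul(27, -15), 6), 13), Pow(Add(-189, Add(22512, Mul(-1, -8683))), -1)) = Mul(Add(Mul(-405, 6), 13), Pow(Add(-189, Add(22512, 8683)), -1)) = Mul(Add(-2430, 13), Pow(Add(-189, 31195), -1)) = Mul(-2417, Pow(31006, -1)) = Mul(-2417, Rational(1, 31006)) = Rational(-2417, 31006)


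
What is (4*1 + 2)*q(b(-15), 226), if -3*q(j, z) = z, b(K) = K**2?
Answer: -452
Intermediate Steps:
q(j, z) = -z/3
(4*1 + 2)*q(b(-15), 226) = (4*1 + 2)*(-1/3*226) = (4 + 2)*(-226/3) = 6*(-226/3) = -452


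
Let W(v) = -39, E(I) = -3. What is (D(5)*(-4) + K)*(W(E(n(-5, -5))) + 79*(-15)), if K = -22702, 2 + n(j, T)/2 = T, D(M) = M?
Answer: 27811728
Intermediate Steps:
n(j, T) = -4 + 2*T
(D(5)*(-4) + K)*(W(E(n(-5, -5))) + 79*(-15)) = (5*(-4) - 22702)*(-39 + 79*(-15)) = (-20 - 22702)*(-39 - 1185) = -22722*(-1224) = 27811728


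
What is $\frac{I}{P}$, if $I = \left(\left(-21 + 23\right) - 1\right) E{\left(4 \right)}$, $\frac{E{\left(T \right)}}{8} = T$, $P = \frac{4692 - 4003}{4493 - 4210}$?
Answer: $\frac{9056}{689} \approx 13.144$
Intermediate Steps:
$P = \frac{689}{283} \approx 2.4346$
$E{\left(T \right)} = 8 T$
$I = 32$ ($I = \left(\left(-21 + 23\right) - 1\right) 8 \cdot 4 = \left(2 - 1\right) 32 = 1 \cdot 32 = 32$)
$\frac{I}{P} = \frac{32}{\frac{689}{283}} = 32 \cdot \frac{283}{689} = \frac{9056}{689}$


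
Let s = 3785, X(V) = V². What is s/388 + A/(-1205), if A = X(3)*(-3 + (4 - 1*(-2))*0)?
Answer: 4571401/467540 ≈ 9.7776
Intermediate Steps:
A = -27 (A = 3²*(-3 + (4 - 1*(-2))*0) = 9*(-3 + (4 + 2)*0) = 9*(-3 + 6*0) = 9*(-3 + 0) = 9*(-3) = -27)
s/388 + A/(-1205) = 3785/388 - 27/(-1205) = 3785*(1/388) - 27*(-1/1205) = 3785/388 + 27/1205 = 4571401/467540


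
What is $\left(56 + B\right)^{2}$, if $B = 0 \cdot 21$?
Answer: $3136$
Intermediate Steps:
$B = 0$
$\left(56 + B\right)^{2} = \left(56 + 0\right)^{2} = 56^{2} = 3136$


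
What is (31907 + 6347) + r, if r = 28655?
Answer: 66909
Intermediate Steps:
(31907 + 6347) + r = (31907 + 6347) + 28655 = 38254 + 28655 = 66909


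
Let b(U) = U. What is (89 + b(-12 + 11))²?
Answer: 7744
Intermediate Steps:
(89 + b(-12 + 11))² = (89 + (-12 + 11))² = (89 - 1)² = 88² = 7744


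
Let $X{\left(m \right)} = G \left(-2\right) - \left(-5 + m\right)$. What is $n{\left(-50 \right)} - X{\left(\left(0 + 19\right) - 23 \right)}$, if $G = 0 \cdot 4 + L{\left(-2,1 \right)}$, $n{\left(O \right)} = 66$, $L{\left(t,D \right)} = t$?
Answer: $53$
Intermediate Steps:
$G = -2$ ($G = 0 \cdot 4 - 2 = 0 - 2 = -2$)
$X{\left(m \right)} = 9 - m$ ($X{\left(m \right)} = \left(-2\right) \left(-2\right) - \left(-5 + m\right) = 4 - \left(-5 + m\right) = 9 - m$)
$n{\left(-50 \right)} - X{\left(\left(0 + 19\right) - 23 \right)} = 66 - \left(9 - \left(\left(0 + 19\right) - 23\right)\right) = 66 - \left(9 - \left(19 - 23\right)\right) = 66 - \left(9 - -4\right) = 66 - \left(9 + 4\right) = 66 - 13 = 53$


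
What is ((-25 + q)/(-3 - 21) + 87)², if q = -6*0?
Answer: 4464769/576 ≈ 7751.3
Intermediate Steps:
q = 0
((-25 + q)/(-3 - 21) + 87)² = ((-25 + 0)/(-3 - 21) + 87)² = (-25/(-24) + 87)² = (-25*(-1/24) + 87)² = (25/24 + 87)² = (2113/24)² = 4464769/576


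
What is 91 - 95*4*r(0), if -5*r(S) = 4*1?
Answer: 395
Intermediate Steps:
r(S) = -4/5
91 - 95*4*r(0) = 91 - 95*4*(-4/5) = 91 - (-304) = 91 - 95*(-16/5) = 91 + 304 = 395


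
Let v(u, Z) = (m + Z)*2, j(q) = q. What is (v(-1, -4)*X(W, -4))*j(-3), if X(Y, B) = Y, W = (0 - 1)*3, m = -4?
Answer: -144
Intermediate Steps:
W = -3 (W = -1*3 = -3)
v(u, Z) = -8 + 2*Z (v(u, Z) = (-4 + Z)*2 = -8 + 2*Z)
(v(-1, -4)*X(W, -4))*j(-3) = ((-8 + 2*(-4))*(-3))*(-3) = ((-8 - 8)*(-3))*(-3) = -16*(-3)*(-3) = 48*(-3) = -144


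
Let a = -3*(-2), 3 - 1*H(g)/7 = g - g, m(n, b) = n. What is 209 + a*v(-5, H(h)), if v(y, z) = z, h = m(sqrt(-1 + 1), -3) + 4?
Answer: 335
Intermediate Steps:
h = 4 (h = sqrt(-1 + 1) + 4 = sqrt(0) + 4 = 0 + 4 = 4)
H(g) = 21 (H(g) = 21 - 7*(g - g) = 21 - 7*0 = 21 + 0 = 21)
a = 6
209 + a*v(-5, H(h)) = 209 + 6*21 = 209 + 126 = 335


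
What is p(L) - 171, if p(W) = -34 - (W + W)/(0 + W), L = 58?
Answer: -207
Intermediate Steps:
p(W) = -36 (p(W) = -34 - 2*W/W = -34 - 1*2 = -34 - 2 = -36)
p(L) - 171 = -36 - 171 = -207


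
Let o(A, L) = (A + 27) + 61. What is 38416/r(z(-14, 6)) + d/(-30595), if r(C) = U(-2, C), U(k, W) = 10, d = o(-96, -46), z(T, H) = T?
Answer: 23506752/6119 ≈ 3841.6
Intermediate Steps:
o(A, L) = 88 + A (o(A, L) = (27 + A) + 61 = 88 + A)
d = -8 (d = 88 - 96 = -8)
r(C) = 10
38416/r(z(-14, 6)) + d/(-30595) = 38416/10 - 8/(-30595) = 38416*(1/10) - 8*(-1/30595) = 19208/5 + 8/30595 = 23506752/6119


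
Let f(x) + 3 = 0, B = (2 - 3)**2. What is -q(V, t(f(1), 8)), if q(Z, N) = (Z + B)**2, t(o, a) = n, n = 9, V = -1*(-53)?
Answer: -2916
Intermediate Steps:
B = 1 (B = (-1)**2 = 1)
f(x) = -3 (f(x) = -3 + 0 = -3)
V = 53
t(o, a) = 9
q(Z, N) = (1 + Z)**2 (q(Z, N) = (Z + 1)**2 = (1 + Z)**2)
-q(V, t(f(1), 8)) = -(1 + 53)**2 = -1*54**2 = -1*2916 = -2916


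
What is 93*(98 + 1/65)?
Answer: 592503/65 ≈ 9115.4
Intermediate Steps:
93*(98 + 1/65) = 93*(6371/65) = 592503/65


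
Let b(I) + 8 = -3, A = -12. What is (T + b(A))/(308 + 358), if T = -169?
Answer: -10/37 ≈ -0.27027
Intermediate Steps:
b(I) = -11 (b(I) = -8 - 3 = -11)
(T + b(A))/(308 + 358) = (-169 - 11)/(308 + 358) = -180/666 = -180*1/666 = -10/37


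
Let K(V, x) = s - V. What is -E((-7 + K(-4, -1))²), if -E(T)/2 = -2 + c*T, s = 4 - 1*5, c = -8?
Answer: -260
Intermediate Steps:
s = -1 (s = 4 - 5 = -1)
K(V, x) = -1 - V
E(T) = 4 + 16*T (E(T) = -2*(-2 - 8*T) = 4 + 16*T)
-E((-7 + K(-4, -1))²) = -(4 + 16*(-7 + (-1 - 1*(-4)))²) = -(4 + 16*(-7 + (-1 + 4))²) = -(4 + 16*(-7 + 3)²) = -(4 + 16*(-4)²) = -(4 + 16*16) = -(4 + 256) = -1*260 = -260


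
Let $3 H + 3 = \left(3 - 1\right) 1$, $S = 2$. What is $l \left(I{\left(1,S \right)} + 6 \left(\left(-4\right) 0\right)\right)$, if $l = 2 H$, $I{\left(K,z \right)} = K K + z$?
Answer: $-2$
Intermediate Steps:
$H = - \frac{1}{3}$ ($H = -1 + \frac{\left(3 - 1\right) 1}{3} = -1 + \frac{2 \cdot 1}{3} = -1 + \frac{1}{3} \cdot 2 = -1 + \frac{2}{3} = - \frac{1}{3} \approx -0.33333$)
$I{\left(K,z \right)} = z + K^{2}$ ($I{\left(K,z \right)} = K^{2} + z = z + K^{2}$)
$l = - \frac{2}{3}$ ($l = 2 \left(- \frac{1}{3}\right) = - \frac{2}{3} \approx -0.66667$)
$l \left(I{\left(1,S \right)} + 6 \left(\left(-4\right) 0\right)\right) = - \frac{2 \left(\left(2 + 1^{2}\right) + 6 \left(\left(-4\right) 0\right)\right)}{3} = - \frac{2 \left(\left(2 + 1\right) + 6 \cdot 0\right)}{3} = - \frac{2 \left(3 + 0\right)}{3} = \left(- \frac{2}{3}\right) 3 = -2$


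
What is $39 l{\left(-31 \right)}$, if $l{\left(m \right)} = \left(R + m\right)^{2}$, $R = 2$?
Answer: $32799$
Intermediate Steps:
$l{\left(m \right)} = \left(2 + m\right)^{2}$
$39 l{\left(-31 \right)} = 39 \left(2 - 31\right)^{2} = 39 \left(-29\right)^{2} = 39 \cdot 841 = 32799$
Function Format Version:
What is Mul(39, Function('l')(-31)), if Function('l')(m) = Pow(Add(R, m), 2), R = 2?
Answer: 32799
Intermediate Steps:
Function('l')(m) = Pow(Add(2, m), 2)
Mul(39, Function('l')(-31)) = Mul(39, Pow(Add(2, -31), 2)) = Mul(39, Pow(-29, 2)) = Mul(39, 841) = 32799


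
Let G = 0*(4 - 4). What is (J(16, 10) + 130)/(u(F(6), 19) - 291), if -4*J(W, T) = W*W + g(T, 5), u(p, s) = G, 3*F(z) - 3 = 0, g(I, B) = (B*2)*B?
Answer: -107/582 ≈ -0.18385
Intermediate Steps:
g(I, B) = 2*B² (g(I, B) = (2*B)*B = 2*B²)
F(z) = 1 (F(z) = 1 + (⅓)*0 = 1 + 0 = 1)
G = 0 (G = 0*0 = 0)
u(p, s) = 0
J(W, T) = -25/2 - W²/4 (J(W, T) = -(W*W + 2*5²)/4 = -(W² + 2*25)/4 = -(W² + 50)/4 = -(50 + W²)/4 = -25/2 - W²/4)
(J(16, 10) + 130)/(u(F(6), 19) - 291) = ((-25/2 - ¼*16²) + 130)/(0 - 291) = ((-25/2 - ¼*256) + 130)/(-291) = ((-25/2 - 64) + 130)*(-1/291) = (-153/2 + 130)*(-1/291) = (107/2)*(-1/291) = -107/582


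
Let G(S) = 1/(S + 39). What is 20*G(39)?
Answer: 10/39 ≈ 0.25641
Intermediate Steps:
G(S) = 1/(39 + S)
20*G(39) = 20/(39 + 39) = 20/78 = 20*(1/78) = 10/39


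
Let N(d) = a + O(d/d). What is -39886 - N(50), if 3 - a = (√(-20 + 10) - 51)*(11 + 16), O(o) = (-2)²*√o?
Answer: -41270 + 27*I*√10 ≈ -41270.0 + 85.381*I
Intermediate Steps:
O(o) = 4*√o
a = 1380 - 27*I*√10 (a = 3 - (√(-20 + 10) - 51)*(11 + 16) = 3 - (√(-10) - 51)*27 = 3 - (I*√10 - 51)*27 = 3 - (-51 + I*√10)*27 = 3 - (-1377 + 27*I*√10) = 3 + (1377 - 27*I*√10) = 1380 - 27*I*√10 ≈ 1380.0 - 85.381*I)
N(d) = 1384 - 27*I*√10 (N(d) = (1380 - 27*I*√10) + 4*√(d/d) = (1380 - 27*I*√10) + 4*√1 = (1380 - 27*I*√10) + 4*1 = (1380 - 27*I*√10) + 4 = 1384 - 27*I*√10)
-39886 - N(50) = -39886 - (1384 - 27*I*√10) = -39886 + (-1384 + 27*I*√10) = -41270 + 27*I*√10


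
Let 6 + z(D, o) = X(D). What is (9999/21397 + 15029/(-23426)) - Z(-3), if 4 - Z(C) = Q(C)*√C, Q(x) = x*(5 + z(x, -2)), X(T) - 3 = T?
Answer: -2092323427/501246122 + 3*I*√3 ≈ -4.1742 + 5.1962*I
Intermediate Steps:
X(T) = 3 + T
z(D, o) = -3 + D (z(D, o) = -6 + (3 + D) = -3 + D)
Q(x) = x*(2 + x) (Q(x) = x*(5 + (-3 + x)) = x*(2 + x))
Z(C) = 4 - C^(3/2)*(2 + C) (Z(C) = 4 - C*(2 + C)*√C = 4 - C^(3/2)*(2 + C))
(9999/21397 + 15029/(-23426)) - Z(-3) = (9999/21397 + 15029/(-23426)) - (4 - (-3)^(3/2)*(2 - 3)) = (9999*(1/21397) + 15029*(-1/23426)) - (4 - 1*(-3*I*√3)*(-1)) = (9999/21397 - 15029/23426) - (4 - 3*I*√3) = -87338939/501246122 + (-4 + 3*I*√3) = -2092323427/501246122 + 3*I*√3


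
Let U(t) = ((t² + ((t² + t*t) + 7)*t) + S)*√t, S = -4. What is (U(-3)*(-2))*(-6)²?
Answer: 5040*I*√3 ≈ 8729.5*I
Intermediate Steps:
U(t) = √t*(-4 + t² + t*(7 + 2*t²)) (U(t) = ((t² + ((t² + t*t) + 7)*t) - 4)*√t = ((t² + ((t² + t²) + 7)*t) - 4)*√t = ((t² + (2*t² + 7)*t) - 4)*√t = ((t² + (7 + 2*t²)*t) - 4)*√t = ((t² + t*(7 + 2*t²)) - 4)*√t = (-4 + t² + t*(7 + 2*t²))*√t = √t*(-4 + t² + t*(7 + 2*t²)))
(U(-3)*(-2))*(-6)² = ((√(-3)*(-4 + (-3)² + 2*(-3)³ + 7*(-3)))*(-2))*(-6)² = (((I*√3)*(-4 + 9 + 2*(-27) - 21))*(-2))*36 = (((I*√3)*(-4 + 9 - 54 - 21))*(-2))*36 = (((I*√3)*(-70))*(-2))*36 = (-70*I*√3*(-2))*36 = (140*I*√3)*36 = 5040*I*√3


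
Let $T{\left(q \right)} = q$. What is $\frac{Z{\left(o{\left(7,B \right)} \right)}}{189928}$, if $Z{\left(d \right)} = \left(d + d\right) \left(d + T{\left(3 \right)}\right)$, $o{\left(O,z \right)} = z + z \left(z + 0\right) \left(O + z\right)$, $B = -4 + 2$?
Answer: $\frac{189}{47482} \approx 0.0039805$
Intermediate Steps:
$B = -2$
$o{\left(O,z \right)} = z + z^{2} \left(O + z\right)$ ($o{\left(O,z \right)} = z + z z \left(O + z\right) = z + z^{2} \left(O + z\right)$)
$Z{\left(d \right)} = 2 d \left(3 + d\right)$ ($Z{\left(d \right)} = \left(d + d\right) \left(d + 3\right) = 2 d \left(3 + d\right)$)
$\frac{Z{\left(o{\left(7,B \right)} \right)}}{189928} = \frac{2 \left(- 2 \left(1 + \left(-2\right)^{2} + 7 \left(-2\right)\right)\right) \left(3 - 2 \left(1 + \left(-2\right)^{2} + 7 \left(-2\right)\right)\right)}{189928} = 2 \left(- 2 \left(1 + 4 - 14\right)\right) \left(3 - 2 \left(1 + 4 - 14\right)\right) \frac{1}{189928} = 2 \left(\left(-2\right) \left(-9\right)\right) \left(3 - -18\right) \frac{1}{189928} = 2 \cdot 18 \left(3 + 18\right) \frac{1}{189928} = 2 \cdot 18 \cdot 21 \cdot \frac{1}{189928} = 756 \cdot \frac{1}{189928} = \frac{189}{47482}$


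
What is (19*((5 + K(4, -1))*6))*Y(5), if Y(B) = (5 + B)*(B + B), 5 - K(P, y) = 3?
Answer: 79800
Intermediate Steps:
K(P, y) = 2 (K(P, y) = 5 - 1*3 = 5 - 3 = 2)
Y(B) = 2*B*(5 + B) (Y(B) = (5 + B)*(2*B) = 2*B*(5 + B))
(19*((5 + K(4, -1))*6))*Y(5) = (19*((5 + 2)*6))*(2*5*(5 + 5)) = (19*(7*6))*(2*5*10) = (19*42)*100 = 798*100 = 79800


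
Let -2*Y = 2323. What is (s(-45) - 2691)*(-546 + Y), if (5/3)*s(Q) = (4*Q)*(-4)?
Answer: 7714485/2 ≈ 3.8572e+6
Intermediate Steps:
Y = -2323/2 (Y = -1/2*2323 = -2323/2 ≈ -1161.5)
s(Q) = -48*Q/5 (s(Q) = 3*((4*Q)*(-4))/5 = 3*(-16*Q)/5 = -48*Q/5)
(s(-45) - 2691)*(-546 + Y) = (-48/5*(-45) - 2691)*(-546 - 2323/2) = (432 - 2691)*(-3415/2) = -2259*(-3415/2) = 7714485/2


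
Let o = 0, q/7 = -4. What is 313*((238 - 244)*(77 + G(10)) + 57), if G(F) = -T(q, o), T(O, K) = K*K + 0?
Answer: -126765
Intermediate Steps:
q = -28 (q = 7*(-4) = -28)
T(O, K) = K² (T(O, K) = K² + 0 = K²)
G(F) = 0 (G(F) = -1*0² = -1*0 = 0)
313*((238 - 244)*(77 + G(10)) + 57) = 313*((238 - 244)*(77 + 0) + 57) = 313*(-6*77 + 57) = 313*(-462 + 57) = 313*(-405) = -126765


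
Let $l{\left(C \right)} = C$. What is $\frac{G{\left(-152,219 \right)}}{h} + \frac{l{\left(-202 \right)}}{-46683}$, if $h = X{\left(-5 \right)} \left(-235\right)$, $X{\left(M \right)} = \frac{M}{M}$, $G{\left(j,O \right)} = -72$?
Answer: $\frac{3408646}{10970505} \approx 0.31071$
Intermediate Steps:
$X{\left(M \right)} = 1$
$h = -235$ ($h = 1 \left(-235\right) = -235$)
$\frac{G{\left(-152,219 \right)}}{h} + \frac{l{\left(-202 \right)}}{-46683} = - \frac{72}{-235} - \frac{202}{-46683} = \left(-72\right) \left(- \frac{1}{235}\right) - - \frac{202}{46683} = \frac{72}{235} + \frac{202}{46683} = \frac{3408646}{10970505}$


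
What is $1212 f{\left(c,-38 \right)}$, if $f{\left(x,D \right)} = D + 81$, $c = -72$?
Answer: $52116$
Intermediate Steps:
$f{\left(x,D \right)} = 81 + D$
$1212 f{\left(c,-38 \right)} = 1212 \left(81 - 38\right) = 1212 \cdot 43 = 52116$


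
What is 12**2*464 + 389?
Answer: 67205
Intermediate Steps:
12**2*464 + 389 = 144*464 + 389 = 66816 + 389 = 67205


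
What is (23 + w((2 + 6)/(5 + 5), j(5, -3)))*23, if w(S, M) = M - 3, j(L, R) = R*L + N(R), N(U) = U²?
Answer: 322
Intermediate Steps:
j(L, R) = R² + L*R (j(L, R) = R*L + R² = L*R + R² = R² + L*R)
w(S, M) = -3 + M
(23 + w((2 + 6)/(5 + 5), j(5, -3)))*23 = (23 + (-3 - 3*(5 - 3)))*23 = (23 + (-3 - 3*2))*23 = (23 + (-3 - 6))*23 = (23 - 9)*23 = 14*23 = 322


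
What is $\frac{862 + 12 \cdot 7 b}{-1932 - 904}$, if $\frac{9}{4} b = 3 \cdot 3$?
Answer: $- \frac{599}{1418} \approx -0.42243$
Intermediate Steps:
$b = 4$ ($b = \frac{4 \cdot 3 \cdot 3}{9} = \frac{4}{9} \cdot 9 = 4$)
$\frac{862 + 12 \cdot 7 b}{-1932 - 904} = \frac{862 + 12 \cdot 7 \cdot 4}{-1932 - 904} = \frac{862 + 84 \cdot 4}{-2836} = \left(862 + 336\right) \left(- \frac{1}{2836}\right) = 1198 \left(- \frac{1}{2836}\right) = - \frac{599}{1418}$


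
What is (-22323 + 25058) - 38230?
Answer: -35495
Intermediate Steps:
(-22323 + 25058) - 38230 = 2735 - 38230 = -35495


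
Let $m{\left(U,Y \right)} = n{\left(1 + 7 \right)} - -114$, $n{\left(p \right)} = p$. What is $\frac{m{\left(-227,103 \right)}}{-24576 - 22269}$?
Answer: $- \frac{122}{46845} \approx -0.0026043$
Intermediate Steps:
$m{\left(U,Y \right)} = 122$ ($m{\left(U,Y \right)} = \left(1 + 7\right) - -114 = 8 + 114 = 122$)
$\frac{m{\left(-227,103 \right)}}{-24576 - 22269} = \frac{122}{-24576 - 22269} = \frac{122}{-46845} = 122 \left(- \frac{1}{46845}\right) = - \frac{122}{46845}$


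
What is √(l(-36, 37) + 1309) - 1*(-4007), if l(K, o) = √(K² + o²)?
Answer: 4007 + √(1309 + √2665) ≈ 4043.9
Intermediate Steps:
√(l(-36, 37) + 1309) - 1*(-4007) = √(√((-36)² + 37²) + 1309) - 1*(-4007) = √(√(1296 + 1369) + 1309) + 4007 = √(√2665 + 1309) + 4007 = √(1309 + √2665) + 4007 = 4007 + √(1309 + √2665)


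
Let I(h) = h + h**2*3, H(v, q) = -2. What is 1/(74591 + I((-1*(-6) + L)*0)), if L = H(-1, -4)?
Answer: 1/74591 ≈ 1.3406e-5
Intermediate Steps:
L = -2
I(h) = h + 3*h**2
1/(74591 + I((-1*(-6) + L)*0)) = 1/(74591 + ((-1*(-6) - 2)*0)*(1 + 3*((-1*(-6) - 2)*0))) = 1/(74591 + ((6 - 2)*0)*(1 + 3*((6 - 2)*0))) = 1/(74591 + (4*0)*(1 + 3*(4*0))) = 1/(74591 + 0*(1 + 3*0)) = 1/(74591 + 0*(1 + 0)) = 1/(74591 + 0*1) = 1/(74591 + 0) = 1/74591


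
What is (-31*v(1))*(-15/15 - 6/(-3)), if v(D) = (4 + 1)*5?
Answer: -775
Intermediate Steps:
v(D) = 25 (v(D) = 5*5 = 25)
(-31*v(1))*(-15/15 - 6/(-3)) = (-31*25)*(-15/15 - 6/(-3)) = -775*(-15*1/15 - 6*(-1/3)) = -775*(-1 + 2) = -775*1 = -775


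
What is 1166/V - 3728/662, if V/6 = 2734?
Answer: -15095555/2714862 ≈ -5.5603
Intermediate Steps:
V = 16404 (V = 6*2734 = 16404)
1166/V - 3728/662 = 1166/16404 - 3728/662 = 1166*(1/16404) - 3728*1/662 = 583/8202 - 1864/331 = -15095555/2714862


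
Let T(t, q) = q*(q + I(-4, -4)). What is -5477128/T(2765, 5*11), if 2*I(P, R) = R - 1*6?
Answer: -2738564/1375 ≈ -1991.7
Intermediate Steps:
I(P, R) = -3 + R/2 (I(P, R) = (R - 1*6)/2 = (R - 6)/2 = (-6 + R)/2 = -3 + R/2)
T(t, q) = q*(-5 + q) (T(t, q) = q*(q + (-3 + (1/2)*(-4))) = q*(q + (-3 - 2)) = q*(q - 5) = q*(-5 + q))
-5477128/T(2765, 5*11) = -5477128*1/(55*(-5 + 5*11)) = -5477128*1/(55*(-5 + 55)) = -5477128/(55*50) = -5477128/2750 = -5477128*1/2750 = -2738564/1375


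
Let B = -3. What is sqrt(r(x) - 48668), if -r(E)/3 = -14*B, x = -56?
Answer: I*sqrt(48794) ≈ 220.89*I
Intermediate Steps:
r(E) = -126 (r(E) = -(-42)*(-3) = -3*42 = -126)
sqrt(r(x) - 48668) = sqrt(-126 - 48668) = sqrt(-48794) = I*sqrt(48794)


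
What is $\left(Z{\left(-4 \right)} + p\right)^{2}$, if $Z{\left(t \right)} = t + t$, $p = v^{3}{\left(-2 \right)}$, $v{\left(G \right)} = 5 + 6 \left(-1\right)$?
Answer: $81$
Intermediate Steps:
$v{\left(G \right)} = -1$ ($v{\left(G \right)} = 5 - 6 = -1$)
$p = -1$ ($p = \left(-1\right)^{3} = -1$)
$Z{\left(t \right)} = 2 t$
$\left(Z{\left(-4 \right)} + p\right)^{2} = \left(2 \left(-4\right) - 1\right)^{2} = \left(-8 - 1\right)^{2} = \left(-9\right)^{2} = 81$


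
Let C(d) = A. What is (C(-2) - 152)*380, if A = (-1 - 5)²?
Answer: -44080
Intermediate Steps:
A = 36 (A = (-6)² = 36)
C(d) = 36
(C(-2) - 152)*380 = (36 - 152)*380 = -116*380 = -44080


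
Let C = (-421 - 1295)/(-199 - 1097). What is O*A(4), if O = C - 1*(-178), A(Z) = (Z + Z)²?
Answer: 309872/27 ≈ 11477.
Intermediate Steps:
C = 143/108 (C = -1716/(-1296) = -1716*(-1/1296) = 143/108 ≈ 1.3241)
A(Z) = 4*Z² (A(Z) = (2*Z)² = 4*Z²)
O = 19367/108 (O = 143/108 - 1*(-178) = 143/108 + 178 = 19367/108 ≈ 179.32)
O*A(4) = 19367*(4*4²)/108 = 19367*(4*16)/108 = (19367/108)*64 = 309872/27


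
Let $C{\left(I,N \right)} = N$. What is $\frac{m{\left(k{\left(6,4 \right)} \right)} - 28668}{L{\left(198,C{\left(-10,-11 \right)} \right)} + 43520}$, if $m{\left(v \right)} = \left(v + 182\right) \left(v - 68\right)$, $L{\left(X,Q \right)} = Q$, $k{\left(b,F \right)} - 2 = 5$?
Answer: $- \frac{13399}{14503} \approx -0.92388$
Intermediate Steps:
$k{\left(b,F \right)} = 7$ ($k{\left(b,F \right)} = 2 + 5 = 7$)
$m{\left(v \right)} = \left(-68 + v\right) \left(182 + v\right)$ ($m{\left(v \right)} = \left(182 + v\right) \left(-68 + v\right) = \left(-68 + v\right) \left(182 + v\right)$)
$\frac{m{\left(k{\left(6,4 \right)} \right)} - 28668}{L{\left(198,C{\left(-10,-11 \right)} \right)} + 43520} = \frac{\left(-12376 + 7^{2} + 114 \cdot 7\right) - 28668}{-11 + 43520} = \frac{\left(-12376 + 49 + 798\right) - 28668}{43509} = \left(-11529 - 28668\right) \frac{1}{43509} = \left(-40197\right) \frac{1}{43509} = - \frac{13399}{14503}$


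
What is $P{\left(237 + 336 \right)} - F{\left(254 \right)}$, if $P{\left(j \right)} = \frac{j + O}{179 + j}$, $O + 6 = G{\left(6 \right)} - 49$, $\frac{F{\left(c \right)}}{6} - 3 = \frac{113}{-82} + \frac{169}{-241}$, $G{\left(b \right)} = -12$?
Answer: $- \frac{18024067}{3715256} \approx -4.8514$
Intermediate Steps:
$F{\left(c \right)} = \frac{54585}{9881}$ ($F{\left(c \right)} = 18 + 6 \left(\frac{113}{-82} + \frac{169}{-241}\right) = 18 + 6 \left(113 \left(- \frac{1}{82}\right) + 169 \left(- \frac{1}{241}\right)\right) = 18 + 6 \left(- \frac{113}{82} - \frac{169}{241}\right) = 18 + 6 \left(- \frac{41091}{19762}\right) = 18 - \frac{123273}{9881} = \frac{54585}{9881}$)
$O = -67$ ($O = -6 - 61 = -67$)
$P{\left(j \right)} = \frac{-67 + j}{179 + j}$ ($P{\left(j \right)} = \frac{j - 67}{179 + j} = \frac{-67 + j}{179 + j}$)
$P{\left(237 + 336 \right)} - F{\left(254 \right)} = \frac{-67 + \left(237 + 336\right)}{179 + \left(237 + 336\right)} - \frac{54585}{9881} = \frac{-67 + 573}{179 + 573} - \frac{54585}{9881} = \frac{1}{752} \cdot 506 - \frac{54585}{9881} = \frac{253}{376} - \frac{54585}{9881} = - \frac{18024067}{3715256}$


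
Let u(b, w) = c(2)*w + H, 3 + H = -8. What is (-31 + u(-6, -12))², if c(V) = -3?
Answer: 36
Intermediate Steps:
H = -11 (H = -3 - 8 = -11)
u(b, w) = -11 - 3*w (u(b, w) = -3*w - 11 = -11 - 3*w)
(-31 + u(-6, -12))² = (-31 + (-11 - 3*(-12)))² = (-31 + (-11 + 36))² = (-31 + 25)² = (-6)² = 36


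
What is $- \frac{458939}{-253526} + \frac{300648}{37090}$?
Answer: $\frac{3586312783}{361664590} \approx 9.9161$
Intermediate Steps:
$- \frac{458939}{-253526} + \frac{300648}{37090} = \left(-458939\right) \left(- \frac{1}{253526}\right) + 300648 \cdot \frac{1}{37090} = \frac{35303}{19502} + \frac{150324}{18545} = \frac{3586312783}{361664590}$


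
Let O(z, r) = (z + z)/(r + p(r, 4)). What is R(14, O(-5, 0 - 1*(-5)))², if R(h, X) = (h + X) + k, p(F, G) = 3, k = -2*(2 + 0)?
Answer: 1225/16 ≈ 76.563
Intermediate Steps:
k = -4 (k = -2*2 = -4)
O(z, r) = 2*z/(3 + r) (O(z, r) = (z + z)/(r + 3) = (2*z)/(3 + r) = 2*z/(3 + r))
R(h, X) = -4 + X + h (R(h, X) = (h + X) - 4 = (X + h) - 4 = -4 + X + h)
R(14, O(-5, 0 - 1*(-5)))² = (-4 + 2*(-5)/(3 + (0 - 1*(-5))) + 14)² = (-4 + 2*(-5)/(3 + (0 + 5)) + 14)² = (-4 + 2*(-5)/(3 + 5) + 14)² = (-4 + 2*(-5)/8 + 14)² = (-4 + 2*(-5)*(⅛) + 14)² = (-4 - 5/4 + 14)² = (35/4)² = 1225/16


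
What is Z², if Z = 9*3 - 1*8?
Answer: 361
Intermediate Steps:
Z = 19 (Z = 27 - 8 = 19)
Z² = 19² = 361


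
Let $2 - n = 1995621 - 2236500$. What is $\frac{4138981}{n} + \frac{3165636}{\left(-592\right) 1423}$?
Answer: $\frac{681050563195}{50730502124} \approx 13.425$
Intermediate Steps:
$n = 240881$ ($n = 2 - \left(1995621 - 2236500\right) = 2 - -240879 = 2 + 240879 = 240881$)
$\frac{4138981}{n} + \frac{3165636}{\left(-592\right) 1423} = \frac{4138981}{240881} + \frac{3165636}{\left(-592\right) 1423} = 4138981 \cdot \frac{1}{240881} + \frac{3165636}{-842416} = \frac{4138981}{240881} + 3165636 \left(- \frac{1}{842416}\right) = \frac{4138981}{240881} - \frac{791409}{210604} = \frac{681050563195}{50730502124}$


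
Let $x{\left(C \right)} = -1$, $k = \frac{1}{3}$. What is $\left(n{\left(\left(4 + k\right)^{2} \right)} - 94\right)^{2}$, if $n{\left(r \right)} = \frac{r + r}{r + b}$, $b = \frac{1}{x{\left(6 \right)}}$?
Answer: $\frac{54037201}{6400} \approx 8443.3$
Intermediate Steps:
$k = \frac{1}{3} \approx 0.33333$
$b = -1$ ($b = \frac{1}{-1} = -1$)
$n{\left(r \right)} = \frac{2 r}{-1 + r}$ ($n{\left(r \right)} = \frac{r + r}{r - 1} = \frac{2 r}{-1 + r}$)
$\left(n{\left(\left(4 + k\right)^{2} \right)} - 94\right)^{2} = \left(\frac{2 \left(4 + \frac{1}{3}\right)^{2}}{-1 + \left(4 + \frac{1}{3}\right)^{2}} - 94\right)^{2} = \left(\frac{2 \left(\frac{13}{3}\right)^{2}}{-1 + \left(\frac{13}{3}\right)^{2}} - 94\right)^{2} = \left(2 \cdot \frac{169}{9} \frac{1}{-1 + \frac{169}{9}} - 94\right)^{2} = \left(2 \cdot \frac{169}{9} \frac{1}{\frac{160}{9}} - 94\right)^{2} = \left(2 \cdot \frac{169}{9} \cdot \frac{9}{160} - 94\right)^{2} = \left(\frac{169}{80} - 94\right)^{2} = \left(- \frac{7351}{80}\right)^{2} = \frac{54037201}{6400}$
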